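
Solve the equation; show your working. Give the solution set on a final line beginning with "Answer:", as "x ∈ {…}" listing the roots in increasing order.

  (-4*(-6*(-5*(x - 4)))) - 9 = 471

Step 1. [(-4*(-6*(-5*(x - 4)))) - 9 = 471] -9 is outermost — add 9 both sides, so sub: -4*(-6*(-5*(x - 4))) = 480.
Step 2. [-4*(-6*(-5*(x - 4))) = 480] divide by the outer -4. So div: -6*(-5*(x - 4)) = -120.
Step 3. [-6*(-5*(x - 4)) = -120] divide by the outer -6, so div: -5*(x - 4) = 20.
Step 4. [-5*(x - 4) = 20] divide by the outer -5 ⇒ div: x - 4 = -4.
Step 5. [x - 4 = -4] -4 is outermost — add 4 both sides ⇒ sub: x = 0.

Answer: x ∈ {0}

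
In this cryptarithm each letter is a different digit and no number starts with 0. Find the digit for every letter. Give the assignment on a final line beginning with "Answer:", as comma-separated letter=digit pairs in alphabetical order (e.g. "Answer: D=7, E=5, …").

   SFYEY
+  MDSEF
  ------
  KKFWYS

Step 1. [col 1: Y + F ≡ S (mod 10)] column 1 (Y + F ≡ S (mod 10), carry-in 0) doesn't pin F yet; pick F=5 and continue. So F=5.
Step 2. [col 1: Y + F ≡ S (mod 10)] no forcing yet in column 1 (carry-in 0); Y=2 is free and consistent — try it ⇒ Y=2.
Step 3. [K] K is the leading digit of a 6-digit sum of two 5-digit numbers; the final carry is exactly 1, so K=1.
Step 4. [col 1: Y + F ≡ S (mod 10)] column 1 reads Y+F+carry(0)=S with Y=2, F=5; with digits 1,2,5 already taken and all letters distinct, the only value for S is 7. So S=7.
Step 5. [col 2: E + E ≡ Y (mod 10)] from column 2 (Y=2, carry-in 0, digits 1,2,5,7 already taken and all letters distinct): E must equal 6. So E=6.
Step 6. [col 3: Y + S ≡ W (mod 10)] column 3 reads Y+S+carry(1)=W with Y=2, S=7; with digits 1,2,5,6,7 already taken and all letters distinct, the only value for W is 0, so W=0.
Step 7. [col 4: F + D ≡ F (mod 10)] column 4: given F=5, carry-in 1, and digits 0,1,2,5,6,7 already taken and all letters distinct, F+D≡F (mod 10) forces D=9 ⇒ D=9.
Step 8. [col 5: S + M ≡ K (mod 10)] in column 5 we have S+M≡K with carry-in 1; given S=7, K=1 and digits 0,1,2,5,6,7,9 already taken and all letters distinct, that pins M to 3 ⇒ M=3.

Answer: D=9, E=6, F=5, K=1, M=3, S=7, W=0, Y=2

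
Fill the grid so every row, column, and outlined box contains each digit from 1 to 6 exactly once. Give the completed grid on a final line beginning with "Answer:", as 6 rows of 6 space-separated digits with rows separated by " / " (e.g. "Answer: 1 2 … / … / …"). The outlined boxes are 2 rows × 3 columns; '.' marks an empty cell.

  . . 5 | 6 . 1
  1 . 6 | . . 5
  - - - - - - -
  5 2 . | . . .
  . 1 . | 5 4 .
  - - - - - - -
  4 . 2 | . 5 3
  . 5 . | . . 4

Step 1. [r6c5∈{1,2,6}] in box 6, 6 fits only at r6c5, so r6c5=6.
Step 2. [r4c3∈{3}] r4c3's peers cover all but 3. So r4c3=3.
Step 3. [r2c4∈{2,3,4}] in col 4, 4 fits only at r2c4, so r2c4=4.
Step 4. [r2c2∈{3}] r2c2 has the single candidate 3 ⇒ r2c2=3.
Step 5. [r5c4∈{1}] r5c4's peers cover all but 1 ⇒ r5c4=1.
Step 6. [r1c5∈{2,3}] across row 1, 3 lands solely at r1c5, so r1c5=3.
Step 7. [r4c1∈{6}] r4c1 has the single candidate 6, so r4c1=6.
Step 8. [r6c3∈{1}] nothing but 1 survives at r6c3 ⇒ r6c3=1.
Step 9. [r4c6∈{2}] r4c6 has the single candidate 2. So r4c6=2.
Step 10. [r2c5∈{2}] only 2 remains possible at r2c5. So r2c5=2.
Step 11. [r6c4∈{2}] r6c4 has the single candidate 2, so r6c4=2.
Step 12. [r3c4∈{3}] r3c4's peers cover all but 3, so r3c4=3.
Step 13. [r1c2∈{4}] r1c2 has the single candidate 4, so r1c2=4.
Step 14. [r3c5∈{1}] only 1 remains possible at r3c5, so r3c5=1.
Step 15. [r3c3∈{4}] nothing but 4 survives at r3c3. So r3c3=4.
Step 16. [r6c1∈{3}] r6c1 has the single candidate 3 ⇒ r6c1=3.
Step 17. [r1c1∈{2}] only 2 remains possible at r1c1, so r1c1=2.
Step 18. [r5c2∈{6}] only 6 remains possible at r5c2, so r5c2=6.
Step 19. [r3c6∈{6}] r3c6's peers cover all but 6. So r3c6=6.

Answer: 2 4 5 6 3 1 / 1 3 6 4 2 5 / 5 2 4 3 1 6 / 6 1 3 5 4 2 / 4 6 2 1 5 3 / 3 5 1 2 6 4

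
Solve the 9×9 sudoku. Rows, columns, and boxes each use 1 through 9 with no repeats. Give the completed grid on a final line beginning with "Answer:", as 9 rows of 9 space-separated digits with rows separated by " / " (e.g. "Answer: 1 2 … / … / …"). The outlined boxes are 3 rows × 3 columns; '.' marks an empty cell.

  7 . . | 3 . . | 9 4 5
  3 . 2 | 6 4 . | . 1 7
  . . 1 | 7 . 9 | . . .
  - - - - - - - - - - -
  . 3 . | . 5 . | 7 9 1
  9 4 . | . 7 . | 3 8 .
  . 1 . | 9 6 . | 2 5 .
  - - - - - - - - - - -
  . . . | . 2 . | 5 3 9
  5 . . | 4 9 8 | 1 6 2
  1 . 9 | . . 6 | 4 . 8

Step 1. [r6c1∈{8}] nothing but 8 survives at r6c1. So r6c1=8.
Step 2. [r7c3∈{4,6,7,8}] r7c3 is the only open cell in col 3 admitting 4 ⇒ r7c3=4.
Step 3. [r1c3∈{6,8}] across col 3, 8 lands solely at r1c3, so r1c3=8.
Step 4. [r3c7∈{6,8}] in col 7, 6 fits only at r3c7 ⇒ r3c7=6.
Step 5. [r8c2∈{7}] r8c2's peers cover all but 7 ⇒ r8c2=7.
Step 6. [r4c1∈{2,6}] col 1 places 2 nowhere but r4c1. So r4c1=2.
Step 7. [r7c4∈{1}] nothing but 1 survives at r7c4. So r7c4=1.
Step 8. [r1c6∈{1,2}] r1c6 is the only open cell in row 1 admitting 2 ⇒ r1c6=2.
Step 9. [r5c9∈{6}] nothing but 6 survives at r5c9. So r5c9=6.
Step 10. [r2c2∈{5,9}] across row 2, 9 lands solely at r2c2. So r2c2=9.
Step 11. [r6c9∈{4}] nothing but 4 survives at r6c9. So r6c9=4.
Step 12. [r7c2∈{6,8}] r7c2 is the only open cell in row 7 admitting 8 ⇒ r7c2=8.
Step 13. [r3c5∈{8}] r3c5 has the single candidate 8, so r3c5=8.
Step 14. [r9c2∈{2}] r9c2 is down to just 2 ⇒ r9c2=2.
Step 15. [r3c8∈{2}] nothing but 2 survives at r3c8. So r3c8=2.
Step 16. [r5c3∈{5}] r5c3's peers cover all but 5. So r5c3=5.
Step 17. [r6c3∈{7}] r6c3's peers cover all but 7 ⇒ r6c3=7.
Step 18. [r7c1∈{6}] only 6 remains possible at r7c1. So r7c1=6.
Step 19. [r3c2∈{5}] r3c2's peers cover all but 5, so r3c2=5.
Step 20. [r4c3∈{6}] only 6 remains possible at r4c3 ⇒ r4c3=6.
Step 21. [r9c5∈{3}] nothing but 3 survives at r9c5, so r9c5=3.
Step 22. [r2c6∈{5}] r2c6's peers cover all but 5. So r2c6=5.
Step 23. [r8c3∈{3}] only 3 remains possible at r8c3. So r8c3=3.
Step 24. [r4c6∈{4}] r4c6 is down to just 4 ⇒ r4c6=4.
Step 25. [r9c4∈{5}] r9c4 is down to just 5, so r9c4=5.
Step 26. [r1c5∈{1}] r1c5 has the single candidate 1, so r1c5=1.
Step 27. [r3c1∈{4}] r3c1 is down to just 4 ⇒ r3c1=4.
Step 28. [r7c6∈{7}] r7c6's peers cover all but 7, so r7c6=7.
Step 29. [r2c7∈{8}] nothing but 8 survives at r2c7, so r2c7=8.
Step 30. [r1c2∈{6}] r1c2 has the single candidate 6 ⇒ r1c2=6.
Step 31. [r6c6∈{3}] only 3 remains possible at r6c6, so r6c6=3.
Step 32. [r4c4∈{8}] only 8 remains possible at r4c4. So r4c4=8.
Step 33. [r5c6∈{1}] only 1 remains possible at r5c6. So r5c6=1.
Step 34. [r3c9∈{3}] r3c9's peers cover all but 3 ⇒ r3c9=3.
Step 35. [r5c4∈{2}] r5c4's peers cover all but 2. So r5c4=2.
Step 36. [r9c8∈{7}] r9c8's peers cover all but 7. So r9c8=7.

Answer: 7 6 8 3 1 2 9 4 5 / 3 9 2 6 4 5 8 1 7 / 4 5 1 7 8 9 6 2 3 / 2 3 6 8 5 4 7 9 1 / 9 4 5 2 7 1 3 8 6 / 8 1 7 9 6 3 2 5 4 / 6 8 4 1 2 7 5 3 9 / 5 7 3 4 9 8 1 6 2 / 1 2 9 5 3 6 4 7 8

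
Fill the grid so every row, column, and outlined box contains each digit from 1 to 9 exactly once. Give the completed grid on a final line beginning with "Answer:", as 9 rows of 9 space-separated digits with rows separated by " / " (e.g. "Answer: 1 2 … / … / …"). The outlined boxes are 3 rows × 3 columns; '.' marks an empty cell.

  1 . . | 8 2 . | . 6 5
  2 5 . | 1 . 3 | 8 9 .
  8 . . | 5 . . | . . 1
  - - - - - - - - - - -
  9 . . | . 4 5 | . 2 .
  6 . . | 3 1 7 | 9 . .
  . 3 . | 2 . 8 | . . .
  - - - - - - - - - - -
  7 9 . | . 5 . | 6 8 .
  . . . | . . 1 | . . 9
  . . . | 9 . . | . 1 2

Step 1. [r8c4∈{4,6,7}] across col 4, 7 lands solely at r8c4, so r8c4=7.
Step 2. [r9c7∈{3,4,5,7}] across row 9, 7 lands solely at r9c7. So r9c7=7.
Step 3. [r4c2∈{1,7,8}] in col 2, 1 fits only at r4c2 ⇒ r4c2=1.
Step 4. [r4c7∈{3}] only 3 remains possible at r4c7 ⇒ r4c7=3.
Step 5. [r1c7∈{4}] nothing but 4 survives at r1c7 ⇒ r1c7=4.
Step 6. [r2c3∈{4,6,7}] r2c3 is the only open cell in row 2 admitting 4 ⇒ r2c3=4.
Step 7. [r1c3∈{3,7,9}] row 1 places 3 nowhere but r1c3, so r1c3=3.
Step 8. [r2c5∈{6,7}] in row 2, 6 fits only at r2c5, so r2c5=6.
Step 9. [r3c5∈{7,9}] in col 5, 7 fits only at r3c5, so r3c5=7.
Step 10. [r6c8∈{4,5,7}] across col 8, 7 lands solely at r6c8. So r6c8=7.
Step 11. [r6c3∈{5}] r6c3 is down to just 5, so r6c3=5.
Step 12. [r6c1∈{4}] nothing but 4 survives at r6c1 ⇒ r6c1=4.
Step 13. [r7c4∈{4}] nothing but 4 survives at r7c4. So r7c4=4.
Step 14. [r8c8∈{3,4,5}] r8c8 is the only open cell in box 9 admitting 4 ⇒ r8c8=4.
Step 15. [r3c2∈{6}] r3c2 is down to just 6 ⇒ r3c2=6.
Step 16. [r8c3∈{2,6,8}] in row 8, 6 fits only at r8c3 ⇒ r8c3=6.
Step 17. [r9c3∈{8}] r9c3's peers cover all but 8, so r9c3=8.
Step 18. [r4c9∈{6,8}] 8 has one home in row 4: r4c9, so r4c9=8.
Step 19. [r5c3∈{2}] nothing but 2 survives at r5c3. So r5c3=2.
Step 20. [r9c5∈{3}] r9c5 is down to just 3 ⇒ r9c5=3.
Step 21. [r1c6∈{9}] r1c6 is down to just 9, so r1c6=9.
Step 22. [r8c1∈{3,5}] r8c1 is the only open cell in row 8 admitting 3, so r8c1=3.
Step 23. [r8c2∈{2}] r8c2 has the single candidate 2 ⇒ r8c2=2.
Step 24. [r7c3∈{1}] nothing but 1 survives at r7c3, so r7c3=1.
Step 25. [r6c5∈{9}] nothing but 9 survives at r6c5 ⇒ r6c5=9.
Step 26. [r9c6∈{6}] only 6 remains possible at r9c6 ⇒ r9c6=6.
Step 27. [r7c6∈{2}] r7c6's peers cover all but 2 ⇒ r7c6=2.
Step 28. [r3c3∈{9}] r3c3 has the single candidate 9, so r3c3=9.
Step 29. [r5c8∈{5}] only 5 remains possible at r5c8 ⇒ r5c8=5.
Step 30. [r8c7∈{5}] r8c7's peers cover all but 5 ⇒ r8c7=5.
Step 31. [r5c2∈{8}] r5c2 has the single candidate 8, so r5c2=8.
Step 32. [r9c2∈{4}] only 4 remains possible at r9c2 ⇒ r9c2=4.
Step 33. [r8c5∈{8}] only 8 remains possible at r8c5 ⇒ r8c5=8.
Step 34. [r5c9∈{4}] only 4 remains possible at r5c9 ⇒ r5c9=4.
Step 35. [r3c6∈{4}] r3c6's peers cover all but 4 ⇒ r3c6=4.
Step 36. [r3c8∈{3}] nothing but 3 survives at r3c8, so r3c8=3.
Step 37. [r7c9∈{3}] r7c9 is down to just 3 ⇒ r7c9=3.
Step 38. [r6c9∈{6}] only 6 remains possible at r6c9 ⇒ r6c9=6.
Step 39. [r9c1∈{5}] nothing but 5 survives at r9c1 ⇒ r9c1=5.
Step 40. [r2c9∈{7}] nothing but 7 survives at r2c9, so r2c9=7.
Step 41. [r4c4∈{6}] r4c4's peers cover all but 6 ⇒ r4c4=6.
Step 42. [r6c7∈{1}] r6c7 is down to just 1. So r6c7=1.
Step 43. [r3c7∈{2}] nothing but 2 survives at r3c7 ⇒ r3c7=2.
Step 44. [r1c2∈{7}] r1c2's peers cover all but 7. So r1c2=7.
Step 45. [r4c3∈{7}] nothing but 7 survives at r4c3, so r4c3=7.

Answer: 1 7 3 8 2 9 4 6 5 / 2 5 4 1 6 3 8 9 7 / 8 6 9 5 7 4 2 3 1 / 9 1 7 6 4 5 3 2 8 / 6 8 2 3 1 7 9 5 4 / 4 3 5 2 9 8 1 7 6 / 7 9 1 4 5 2 6 8 3 / 3 2 6 7 8 1 5 4 9 / 5 4 8 9 3 6 7 1 2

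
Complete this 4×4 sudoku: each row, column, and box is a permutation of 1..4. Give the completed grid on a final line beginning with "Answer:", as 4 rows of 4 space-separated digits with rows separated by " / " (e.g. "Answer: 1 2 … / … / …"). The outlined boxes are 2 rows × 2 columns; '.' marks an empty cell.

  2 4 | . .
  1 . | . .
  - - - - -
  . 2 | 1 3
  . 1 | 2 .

Step 1. [r2c3∈{3,4}] col 3 places 4 nowhere but r2c3 ⇒ r2c3=4.
Step 2. [r4c1∈{3,4}] in row 4, 3 fits only at r4c1. So r4c1=3.
Step 3. [r3c1∈{4}] nothing but 4 survives at r3c1 ⇒ r3c1=4.
Step 4. [r2c4∈{2}] r2c4 is down to just 2, so r2c4=2.
Step 5. [r4c4∈{4}] r4c4 has the single candidate 4 ⇒ r4c4=4.
Step 6. [r1c3∈{3}] nothing but 3 survives at r1c3. So r1c3=3.
Step 7. [r2c2∈{3}] nothing but 3 survives at r2c2 ⇒ r2c2=3.
Step 8. [r1c4∈{1}] only 1 remains possible at r1c4 ⇒ r1c4=1.

Answer: 2 4 3 1 / 1 3 4 2 / 4 2 1 3 / 3 1 2 4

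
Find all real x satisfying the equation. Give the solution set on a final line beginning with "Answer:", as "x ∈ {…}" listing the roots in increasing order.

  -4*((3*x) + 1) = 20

Step 1. [-4*((3*x) + 1) = 20] -4·(inner) — divide through by -4. So div: (3*x) + 1 = -5.
Step 2. [(3*x) + 1 = -5] peel the +1: subtract 1 from each side. So sub: 3*x = -6.
Step 3. [3*x = -6] leading coefficient 3: divide by 3, so div: x = -2.

Answer: x ∈ {-2}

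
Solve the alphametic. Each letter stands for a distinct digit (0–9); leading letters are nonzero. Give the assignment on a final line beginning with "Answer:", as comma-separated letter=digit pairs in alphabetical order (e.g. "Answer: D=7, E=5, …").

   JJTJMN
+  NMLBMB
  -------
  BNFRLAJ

Step 1. [col 1: N + B ≡ J (mod 10)] column 1 (N + B ≡ J (mod 10), carry-in 0) doesn't pin J yet; pick J=9 and continue ⇒ J=9.
Step 2. [col 1: N + B ≡ J (mod 10)] column 1 (N + B ≡ J (mod 10), carry-in 0) doesn't pin N yet; pick N=8 and continue. So N=8.
Step 3. [col 1: N + B ≡ J (mod 10)] in column 1 we have N+B≡J with carry-in 0; given N=8, J=9 and digits 8,9 already taken and all letters distinct, that pins B to 1 ⇒ B=1.
Step 4. [col 2: M + M ≡ A (mod 10)] no forcing yet in column 2 (carry-in 0); A=6 is free and consistent — try it, so A=6.
Step 5. [col 2: M + M ≡ A (mod 10)] in column 2 we have M+M≡A with carry-in 0; given A=6 and digits 1,6,8,9 already taken and all letters distinct, that pins M to 3. So M=3.
Step 6. [col 3: J + B ≡ L (mod 10)] column 3 reads J+B+carry(0)=L with J=9, B=1; with digits 1,3,6,8,9 already taken and all letters distinct, the only value for L is 0 ⇒ L=0.
Step 7. [col 4: T + L ≡ R (mod 10)] from column 4 (L=0, carry-in 1, digits 0,1,3,6,8,9 already taken and all letters distinct): R must equal 5 ⇒ R=5.
Step 8. [col 4: T + L ≡ R (mod 10)] column 4: given L=0, R=5, carry-in 1, and digits 0,1,3,5,6,8,9 already taken and all letters distinct, T+L≡R (mod 10) forces T=4, so T=4.
Step 9. [col 5: J + M ≡ F (mod 10)] column 5: given J=9, M=3, carry-in 0, and digits 0,1,3,4,5,6,8,9 already taken and all letters distinct, J+M≡F (mod 10) forces F=2. So F=2.

Answer: A=6, B=1, F=2, J=9, L=0, M=3, N=8, R=5, T=4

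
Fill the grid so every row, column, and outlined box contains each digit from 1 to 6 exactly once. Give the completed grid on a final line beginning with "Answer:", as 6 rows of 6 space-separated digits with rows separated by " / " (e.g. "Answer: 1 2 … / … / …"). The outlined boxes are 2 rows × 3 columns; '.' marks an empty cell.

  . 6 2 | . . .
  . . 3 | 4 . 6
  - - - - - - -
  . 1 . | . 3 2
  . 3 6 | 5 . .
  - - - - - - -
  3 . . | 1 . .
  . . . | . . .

Step 1. [r6c1∈{1,2,4,5,6}] 6 has one home in col 1: r6c1. So r6c1=6.
Step 2. [r2c2∈{5}] only 5 remains possible at r2c2, so r2c2=5.
Step 3. [r6c4∈{2,3}] r6c4 is the only open cell in col 4 admitting 2. So r6c4=2.
Step 4. [r6c2∈{4}] only 4 remains possible at r6c2, so r6c2=4.
Step 5. [r6c5∈{5}] only 5 remains possible at r6c5, so r6c5=5.
Step 6. [r1c5∈{1}] r1c5 has the single candidate 1, so r1c5=1.
Step 7. [r3c3∈{4,5}] col 3 places 4 nowhere but r3c3, so r3c3=4.
Step 8. [r4c5∈{4}] only 4 remains possible at r4c5 ⇒ r4c5=4.
Step 9. [r1c4∈{3}] only 3 remains possible at r1c4 ⇒ r1c4=3.
Step 10. [r6c3∈{1}] nothing but 1 survives at r6c3. So r6c3=1.
Step 11. [r3c1∈{5}] r3c1 has the single candidate 5. So r3c1=5.
Step 12. [r5c6∈{4}] r5c6's peers cover all but 4. So r5c6=4.
Step 13. [r4c6∈{1}] r4c6 is down to just 1, so r4c6=1.
Step 14. [r1c6∈{5}] r1c6 is down to just 5 ⇒ r1c6=5.
Step 15. [r6c6∈{3}] r6c6 is down to just 3 ⇒ r6c6=3.
Step 16. [r5c3∈{5}] r5c3's peers cover all but 5. So r5c3=5.
Step 17. [r3c4∈{6}] r3c4's peers cover all but 6 ⇒ r3c4=6.
Step 18. [r1c1∈{4}] nothing but 4 survives at r1c1 ⇒ r1c1=4.
Step 19. [r5c5∈{6}] r5c5's peers cover all but 6. So r5c5=6.
Step 20. [r2c5∈{2}] nothing but 2 survives at r2c5 ⇒ r2c5=2.
Step 21. [r5c2∈{2}] only 2 remains possible at r5c2. So r5c2=2.
Step 22. [r4c1∈{2}] r4c1 is down to just 2, so r4c1=2.
Step 23. [r2c1∈{1}] r2c1 is down to just 1, so r2c1=1.

Answer: 4 6 2 3 1 5 / 1 5 3 4 2 6 / 5 1 4 6 3 2 / 2 3 6 5 4 1 / 3 2 5 1 6 4 / 6 4 1 2 5 3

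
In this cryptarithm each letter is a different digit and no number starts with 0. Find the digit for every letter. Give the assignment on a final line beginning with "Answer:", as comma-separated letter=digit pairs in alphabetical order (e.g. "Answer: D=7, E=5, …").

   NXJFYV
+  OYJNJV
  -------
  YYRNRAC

Step 1. [col 1: V + V ≡ C (mod 10)] several values work for C in column 1 (V + V ≡ C (mod 10), carry-in 0); try C=6 ⇒ C=6.
Step 2. [col 1: V + V ≡ C (mod 10)] column 1 (V + V ≡ C (mod 10), carry-in 0) doesn't pin V yet; pick V=3 and continue ⇒ V=3.
Step 3. [col 2: Y + J ≡ A (mod 10)] several values work for J in column 2 (Y + J ≡ A (mod 10), carry-in 0); try J=8. So J=8.
Step 4. [col 2: Y + J ≡ A (mod 10)] Y=1 is one option consistent with column 2 (Y + J ≡ A (mod 10), carry-in 0) — take it, so Y=1.
Step 5. [col 2: Y + J ≡ A (mod 10)] from column 2 (Y=1, J=8, carry-in 0, digits 1,3,6,8 already taken and all letters distinct): A must equal 9 ⇒ A=9.
Step 6. [col 3: F + N ≡ R (mod 10)] N=7 is one option consistent with column 3 (F + N ≡ R (mod 10), carry-in 0) — take it. So N=7.
Step 7. [col 3: F + N ≡ R (mod 10)] column 3: given N=7, carry-in 0, and digits 1,3,6,7,8,9 already taken and all letters distinct, F+N≡R (mod 10) forces F=5 ⇒ F=5.
Step 8. [col 3: F + N ≡ R (mod 10)] column 3 reads F+N+carry(0)=R with F=5, N=7; with digits 1,3,5,6,7,8,9 already taken and all letters distinct, the only value for R is 2 ⇒ R=2.
Step 9. [col 5: X + Y ≡ R (mod 10)] in column 5 we have X+Y≡R with carry-in 1; given Y=1, R=2 and digits 1,2,3,5,6,7,8,9 already taken and all letters distinct, that pins X to 0 ⇒ X=0.
Step 10. [col 6: N + O ≡ Y (mod 10)] from column 6 (N=7, Y=1, carry-in 0, digits 0,1,2,3,5,6,7,8,9 already taken and all letters distinct): O must equal 4, so O=4.

Answer: A=9, C=6, F=5, J=8, N=7, O=4, R=2, V=3, X=0, Y=1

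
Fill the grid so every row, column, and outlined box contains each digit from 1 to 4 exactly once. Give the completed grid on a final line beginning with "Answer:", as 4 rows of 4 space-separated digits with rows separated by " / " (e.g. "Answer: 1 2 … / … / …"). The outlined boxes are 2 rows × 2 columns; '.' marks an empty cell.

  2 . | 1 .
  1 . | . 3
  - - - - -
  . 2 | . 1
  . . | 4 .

Step 1. [r4c1∈{3}] nothing but 3 survives at r4c1 ⇒ r4c1=3.
Step 2. [r1c2∈{3,4}] r1c2 is the only open cell in row 1 admitting 3 ⇒ r1c2=3.
Step 3. [r3c3∈{3}] r3c3 has the single candidate 3, so r3c3=3.
Step 4. [r2c2∈{4}] r2c2 has the single candidate 4 ⇒ r2c2=4.
Step 5. [r4c4∈{2}] r4c4 has the single candidate 2. So r4c4=2.
Step 6. [r2c3∈{2}] r2c3 has the single candidate 2. So r2c3=2.
Step 7. [r3c1∈{4}] r3c1 has the single candidate 4. So r3c1=4.
Step 8. [r4c2∈{1}] r4c2 is down to just 1. So r4c2=1.
Step 9. [r1c4∈{4}] r1c4 is down to just 4 ⇒ r1c4=4.

Answer: 2 3 1 4 / 1 4 2 3 / 4 2 3 1 / 3 1 4 2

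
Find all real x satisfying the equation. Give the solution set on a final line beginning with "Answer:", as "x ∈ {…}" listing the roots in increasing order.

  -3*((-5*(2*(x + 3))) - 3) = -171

Step 1. [-3*((-5*(2*(x + 3))) - 3) = -171] -3·(inner) — divide through by -3, so div: (-5*(2*(x + 3))) - 3 = 57.
Step 2. [(-5*(2*(x + 3))) - 3 = 57] 3 comes off first (add 3). So sub: -5*(2*(x + 3)) = 60.
Step 3. [-5*(2*(x + 3)) = 60] -5·(inner) — divide through by -5 ⇒ div: 2*(x + 3) = -12.
Step 4. [2*(x + 3) = -12] divide by the outer 2, so div: x + 3 = -6.
Step 5. [x + 3 = -6] +3 is outermost — subtract 3 both sides ⇒ sub: x = -9.

Answer: x ∈ {-9}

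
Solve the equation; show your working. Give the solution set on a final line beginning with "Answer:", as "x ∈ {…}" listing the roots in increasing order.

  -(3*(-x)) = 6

Step 1. [-(3*(-x)) = 6] LHS negated; negate both sides. So neg: 3*(-x) = -6.
Step 2. [3*(-x) = -6] 3·(inner) — divide through by 3. So div: -x = -2.
Step 3. [-x = -2] flip signs both sides. So neg: x = 2.

Answer: x ∈ {2}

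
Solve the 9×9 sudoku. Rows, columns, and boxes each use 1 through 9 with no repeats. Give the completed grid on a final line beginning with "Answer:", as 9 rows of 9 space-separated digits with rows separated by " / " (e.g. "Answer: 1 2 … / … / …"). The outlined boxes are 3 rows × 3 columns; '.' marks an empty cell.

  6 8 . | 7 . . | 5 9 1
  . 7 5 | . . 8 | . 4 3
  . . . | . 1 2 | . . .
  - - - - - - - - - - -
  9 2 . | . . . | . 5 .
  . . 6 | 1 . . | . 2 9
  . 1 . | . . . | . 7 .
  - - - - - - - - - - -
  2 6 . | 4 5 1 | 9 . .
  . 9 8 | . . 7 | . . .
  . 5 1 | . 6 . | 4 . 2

Step 1. [r9c4∈{3,8,9}] 8 has one home in box 8: r9c4 ⇒ r9c4=8.
Step 2. [r9c8∈{3}] nothing but 3 survives at r9c8 ⇒ r9c8=3.
Step 3. [r7c3∈{3,7}] r7c3 is the only open cell in row 7 admitting 3 ⇒ r7c3=3.
Step 4. [r6c3∈{4}] r6c3's peers cover all but 4, so r6c3=4.
Step 5. [r5c2∈{3}] nothing but 3 survives at r5c2 ⇒ r5c2=3.
Step 6. [r5c7∈{8}] r5c7 has the single candidate 8. So r5c7=8.
Step 7. [r6c9∈{6}] only 6 remains possible at r6c9, so r6c9=6.
Step 8. [r6c7∈{3}] nothing but 3 survives at r6c7. So r6c7=3.
Step 9. [r4c5∈{3,4,7,8}] 8 has one home in row 4: r4c5 ⇒ r4c5=8.
Step 10. [r3c4∈{3,5,6,9}] row 3 places 5 nowhere but r3c4. So r3c4=5.
Step 11. [r4c6∈{3,4,6}] 6 has one home in col 6: r4c6 ⇒ r4c6=6.
Step 12. [r3c7∈{6,7}] col 7 places 7 nowhere but r3c7, so r3c7=7.
Step 13. [r3c8∈{6,8}] across row 3, 6 lands solely at r3c8, so r3c8=6.
Step 14. [r5c5∈{4,7}] col 5 places 7 nowhere but r5c5, so r5c5=7.
Step 15. [r5c1∈{5}] r5c1 is down to just 5. So r5c1=5.
Step 16. [r2c5∈{9}] r2c5's peers cover all but 9, so r2c5=9.
Step 17. [r1c6∈{3,4}] 3 has one home in col 6: r1c6. So r1c6=3.
Step 18. [r6c5∈{2}] r6c5 is down to just 2 ⇒ r6c5=2.
Step 19. [r9c6∈{9}] only 9 remains possible at r9c6, so r9c6=9.
Step 20. [r8c7∈{1,6}] r8c7 is the only open cell in row 8 admitting 6 ⇒ r8c7=6.
Step 21. [r4c4∈{3}] r4c4's peers cover all but 3, so r4c4=3.
Step 22. [r3c2∈{4}] nothing but 4 survives at r3c2, so r3c2=4.
Step 23. [r3c9∈{8}] nothing but 8 survives at r3c9. So r3c9=8.
Step 24. [r1c3∈{2}] nothing but 2 survives at r1c3. So r1c3=2.
Step 25. [r4c3∈{7}] r4c3 is down to just 7 ⇒ r4c3=7.
Step 26. [r8c5∈{3}] r8c5's peers cover all but 3. So r8c5=3.
Step 27. [r3c1∈{3}] r3c1's peers cover all but 3, so r3c1=3.
Step 28. [r9c1∈{7}] nothing but 7 survives at r9c1, so r9c1=7.
Step 29. [r8c9∈{5}] nothing but 5 survives at r8c9, so r8c9=5.
Step 30. [r8c4∈{2}] r8c4's peers cover all but 2 ⇒ r8c4=2.
Step 31. [r2c4∈{6}] nothing but 6 survives at r2c4. So r2c4=6.
Step 32. [r4c7∈{1}] only 1 remains possible at r4c7, so r4c7=1.
Step 33. [r3c3∈{9}] r3c3 is down to just 9, so r3c3=9.
Step 34. [r7c8∈{8}] r7c8's peers cover all but 8. So r7c8=8.
Step 35. [r8c8∈{1}] r8c8's peers cover all but 1 ⇒ r8c8=1.
Step 36. [r5c6∈{4}] r5c6's peers cover all but 4. So r5c6=4.
Step 37. [r7c9∈{7}] only 7 remains possible at r7c9 ⇒ r7c9=7.
Step 38. [r2c1∈{1}] only 1 remains possible at r2c1 ⇒ r2c1=1.
Step 39. [r4c9∈{4}] r4c9's peers cover all but 4, so r4c9=4.
Step 40. [r6c6∈{5}] nothing but 5 survives at r6c6 ⇒ r6c6=5.
Step 41. [r6c4∈{9}] r6c4 has the single candidate 9. So r6c4=9.
Step 42. [r2c7∈{2}] only 2 remains possible at r2c7, so r2c7=2.
Step 43. [r8c1∈{4}] r8c1 has the single candidate 4 ⇒ r8c1=4.
Step 44. [r6c1∈{8}] only 8 remains possible at r6c1 ⇒ r6c1=8.
Step 45. [r1c5∈{4}] only 4 remains possible at r1c5 ⇒ r1c5=4.

Answer: 6 8 2 7 4 3 5 9 1 / 1 7 5 6 9 8 2 4 3 / 3 4 9 5 1 2 7 6 8 / 9 2 7 3 8 6 1 5 4 / 5 3 6 1 7 4 8 2 9 / 8 1 4 9 2 5 3 7 6 / 2 6 3 4 5 1 9 8 7 / 4 9 8 2 3 7 6 1 5 / 7 5 1 8 6 9 4 3 2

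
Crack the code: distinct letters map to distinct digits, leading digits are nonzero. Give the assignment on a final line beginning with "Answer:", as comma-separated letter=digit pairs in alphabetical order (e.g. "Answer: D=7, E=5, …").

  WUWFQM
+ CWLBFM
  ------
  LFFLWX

Step 1. [col 1: M + M ≡ X (mod 10)] column 1 (M + M ≡ X (mod 10), carry-in 0) doesn't pin X yet; pick X=0 and continue ⇒ X=0.
Step 2. [col 1: M + M ≡ X (mod 10)] column 1 reads M+M+carry(0)=X with X=0; with digits 0 already taken and all letters distinct, the only value for M is 5, so M=5.
Step 3. [col 2: Q + F ≡ W (mod 10)] column 2 (Q + F ≡ W (mod 10), carry-in 1) doesn't pin W yet; pick W=4 and continue. So W=4.
Step 4. [col 2: Q + F ≡ W (mod 10)] no forcing yet in column 2 (carry-in 1); F=2 is free and consistent — try it ⇒ F=2.
Step 5. [col 2: Q + F ≡ W (mod 10)] from column 2 (F=2, W=4, carry-in 1, digits 0,2,4,5 already taken and all letters distinct): Q must equal 1 ⇒ Q=1.
Step 6. [col 3: F + B ≡ L (mod 10)] B=6 is one option consistent with column 3 (F + B ≡ L (mod 10), carry-in 0) — take it, so B=6.
Step 7. [col 3: F + B ≡ L (mod 10)] in column 3 we have F+B≡L with carry-in 0; given F=2, B=6 and digits 0,1,2,4,5,6 already taken and all letters distinct, that pins L to 8. So L=8.
Step 8. [col 5: U + W ≡ F (mod 10)] from column 5 (W=4, F=2, carry-in 1, digits 0,1,2,4,5,6,8 already taken and all letters distinct): U must equal 7, so U=7.
Step 9. [col 6: W + C ≡ L (mod 10)] in column 6 we have W+C≡L with carry-in 1; given W=4, L=8 and digits 0,1,2,4,5,6,7,8 already taken and all letters distinct, that pins C to 3, so C=3.

Answer: B=6, C=3, F=2, L=8, M=5, Q=1, U=7, W=4, X=0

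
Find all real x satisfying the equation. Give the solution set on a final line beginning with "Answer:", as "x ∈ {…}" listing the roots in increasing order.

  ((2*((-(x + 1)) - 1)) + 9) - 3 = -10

Step 1. [((2*((-(x + 1)) - 1)) + 9) - 3 = -10] add 3: x sits inside (… - 3), so sub: (2*((-(x + 1)) - 1)) + 9 = -7.
Step 2. [(2*((-(x + 1)) - 1)) + 9 = -7] subtract 9: x sits inside (… + 9) ⇒ sub: 2*((-(x + 1)) - 1) = -16.
Step 3. [2*((-(x + 1)) - 1) = -16] 2·(inner) — divide through by 2, so div: (-(x + 1)) - 1 = -8.
Step 4. [(-(x + 1)) - 1 = -8] 1 comes off first (add 1), so sub: -(x + 1) = -7.
Step 5. [-(x + 1) = -7] LHS negated; negate both sides. So neg: x + 1 = 7.
Step 6. [x + 1 = 7] +1 is outermost — subtract 1 both sides, so sub: x = 6.

Answer: x ∈ {6}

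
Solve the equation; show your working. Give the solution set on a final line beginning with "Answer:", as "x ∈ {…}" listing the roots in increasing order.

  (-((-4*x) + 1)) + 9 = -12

Step 1. [(-((-4*x) + 1)) + 9 = -12] subtract 9: x sits inside (… + 9). So sub: -((-4*x) + 1) = -21.
Step 2. [-((-4*x) + 1) = -21] flip signs both sides. So neg: (-4*x) + 1 = 21.
Step 3. [(-4*x) + 1 = 21] subtract 1: x sits inside (… + 1). So sub: -4*x = 20.
Step 4. [-4*x = 20] -4 out front; divide by -4. So div: x = -5.

Answer: x ∈ {-5}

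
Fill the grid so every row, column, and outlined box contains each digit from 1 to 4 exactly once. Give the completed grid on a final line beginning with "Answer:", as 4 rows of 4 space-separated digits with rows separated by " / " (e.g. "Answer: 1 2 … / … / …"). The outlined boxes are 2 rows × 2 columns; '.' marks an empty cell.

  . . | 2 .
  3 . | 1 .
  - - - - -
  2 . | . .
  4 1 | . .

Step 1. [r1c4∈{3,4}] 3 has one home in row 1: r1c4, so r1c4=3.
Step 2. [r3c3∈{3,4}] in col 3, 4 fits only at r3c3, so r3c3=4.
Step 3. [r2c4∈{4}] r2c4's peers cover all but 4, so r2c4=4.
Step 4. [r3c2∈{3}] r3c2's peers cover all but 3 ⇒ r3c2=3.
Step 5. [r2c2∈{2}] only 2 remains possible at r2c2, so r2c2=2.
Step 6. [r4c3∈{3}] nothing but 3 survives at r4c3 ⇒ r4c3=3.
Step 7. [r1c2∈{4}] nothing but 4 survives at r1c2 ⇒ r1c2=4.
Step 8. [r1c1∈{1}] only 1 remains possible at r1c1. So r1c1=1.
Step 9. [r3c4∈{1}] r3c4's peers cover all but 1, so r3c4=1.
Step 10. [r4c4∈{2}] only 2 remains possible at r4c4, so r4c4=2.

Answer: 1 4 2 3 / 3 2 1 4 / 2 3 4 1 / 4 1 3 2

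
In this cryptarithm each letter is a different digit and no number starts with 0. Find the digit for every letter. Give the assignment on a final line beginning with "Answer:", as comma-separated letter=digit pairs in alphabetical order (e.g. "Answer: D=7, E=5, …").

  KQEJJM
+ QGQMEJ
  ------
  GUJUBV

Step 1. [col 1: M + J ≡ V (mod 10)] M=6 is one option consistent with column 1 (M + J ≡ V (mod 10), carry-in 0) — take it. So M=6.
Step 2. [col 1: M + J ≡ V (mod 10)] several values work for V in column 1 (M + J ≡ V (mod 10), carry-in 0); try V=7. So V=7.
Step 3. [col 1: M + J ≡ V (mod 10)] column 1: given M=6, V=7, carry-in 0, and digits 6,7 already taken and all letters distinct, M+J≡V (mod 10) forces J=1. So J=1.
Step 4. [col 2: J + E ≡ B (mod 10)] column 2 (J + E ≡ B (mod 10), carry-in 0) doesn't pin B yet; pick B=0 and continue ⇒ B=0.
Step 5. [col 2: J + E ≡ B (mod 10)] column 2: given J=1, B=0, carry-in 0, and digits 0,1,6,7 already taken and all letters distinct, J+E≡B (mod 10) forces E=9. So E=9.
Step 6. [col 3: J + M ≡ U (mod 10)] column 3: given J=1, M=6, carry-in 1, and digits 0,1,6,7,9 already taken and all letters distinct, J+M≡U (mod 10) forces U=8. So U=8.
Step 7. [col 4: E + Q ≡ J (mod 10)] column 4: given E=9, J=1, carry-in 0, and digits 0,1,6,7,8,9 already taken and all letters distinct, E+Q≡J (mod 10) forces Q=2. So Q=2.
Step 8. [col 5: Q + G ≡ U (mod 10)] column 5: given Q=2, U=8, carry-in 1, and digits 0,1,2,6,7,8,9 already taken and all letters distinct, Q+G≡U (mod 10) forces G=5 ⇒ G=5.
Step 9. [col 6: K + Q ≡ G (mod 10)] in column 6 we have K+Q≡G with carry-in 0; given Q=2, G=5 and digits 0,1,2,5,6,7,8,9 already taken and all letters distinct, that pins K to 3 ⇒ K=3.

Answer: B=0, E=9, G=5, J=1, K=3, M=6, Q=2, U=8, V=7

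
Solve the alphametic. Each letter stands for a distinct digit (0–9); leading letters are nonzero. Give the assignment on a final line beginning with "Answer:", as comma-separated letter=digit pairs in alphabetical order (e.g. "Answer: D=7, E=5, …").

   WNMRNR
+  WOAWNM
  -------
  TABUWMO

Step 1. [col 1: R + M ≡ O (mod 10)] column 1 (R + M ≡ O (mod 10), carry-in 0) doesn't pin M yet; pick M=3 and continue. So M=3.
Step 2. [col 1: R + M ≡ O (mod 10)] column 1 (R + M ≡ O (mod 10), carry-in 0) doesn't pin R yet; pick R=9 and continue ⇒ R=9.
Step 3. [T] the sum has 7 digits but both addends have 6; that extra leading digit T is the final carry, namely 1 ⇒ T=1.
Step 4. [col 1: R + M ≡ O (mod 10)] from column 1 (R=9, M=3, carry-in 0, digits 1,3,9 already taken and all letters distinct): O must equal 2 ⇒ O=2.
Step 5. [col 2: N + N ≡ M (mod 10)] column 2: given M=3, carry-in 1, and digits 1,2,3,9 already taken and all letters distinct, N+N≡M (mod 10) forces N=6 ⇒ N=6.
Step 6. [col 3: R + W ≡ W (mod 10)] no forcing yet in column 3 (carry-in 1); W=5 is free and consistent — try it, so W=5.
Step 7. [col 4: M + A ≡ U (mod 10)] no forcing yet in column 4 (carry-in 1); A=0 is free and consistent — try it ⇒ A=0.
Step 8. [col 4: M + A ≡ U (mod 10)] column 4 reads M+A+carry(1)=U with M=3, A=0; with digits 0,1,2,3,5,6,9 already taken and all letters distinct, the only value for U is 4, so U=4.
Step 9. [col 5: N + O ≡ B (mod 10)] from column 5 (N=6, O=2, carry-in 0, digits 0,1,2,3,4,5,6,9 already taken and all letters distinct): B must equal 8 ⇒ B=8.

Answer: A=0, B=8, M=3, N=6, O=2, R=9, T=1, U=4, W=5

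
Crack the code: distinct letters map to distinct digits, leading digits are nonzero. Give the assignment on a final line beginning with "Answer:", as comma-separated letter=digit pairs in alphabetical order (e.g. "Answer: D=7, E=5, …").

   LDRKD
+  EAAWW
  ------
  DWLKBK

Step 1. [col 1: D + W ≡ K (mod 10)] no forcing yet in column 1 (carry-in 0); D=1 is free and consistent — try it ⇒ D=1.
Step 2. [col 1: D + W ≡ K (mod 10)] several values work for W in column 1 (D + W ≡ K (mod 10), carry-in 0); try W=2. So W=2.
Step 3. [col 1: D + W ≡ K (mod 10)] column 1: given D=1, W=2, carry-in 0, and digits 1,2 already taken and all letters distinct, D+W≡K (mod 10) forces K=3. So K=3.
Step 4. [col 2: K + W ≡ B (mod 10)] from column 2 (K=3, W=2, carry-in 0, digits 1,2,3 already taken and all letters distinct): B must equal 5. So B=5.
Step 5. [col 3: R + A ≡ K (mod 10)] several values work for A in column 3 (R + A ≡ K (mod 10), carry-in 0); try A=6 ⇒ A=6.
Step 6. [col 3: R + A ≡ K (mod 10)] from column 3 (A=6, K=3, carry-in 0, digits 1,2,3,5,6 already taken and all letters distinct): R must equal 7, so R=7.
Step 7. [col 4: D + A ≡ L (mod 10)] from column 4 (D=1, A=6, carry-in 1, digits 1,2,3,5,6,7 already taken and all letters distinct): L must equal 8, so L=8.
Step 8. [col 5: L + E ≡ W (mod 10)] column 5: given L=8, W=2, carry-in 0, and digits 1,2,3,5,6,7,8 already taken and all letters distinct, L+E≡W (mod 10) forces E=4, so E=4.

Answer: A=6, B=5, D=1, E=4, K=3, L=8, R=7, W=2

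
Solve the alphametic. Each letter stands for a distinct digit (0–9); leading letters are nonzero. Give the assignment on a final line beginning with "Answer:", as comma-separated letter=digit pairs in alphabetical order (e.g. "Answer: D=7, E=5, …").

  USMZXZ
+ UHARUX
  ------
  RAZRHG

Step 1. [col 1: Z + X ≡ G (mod 10)] no forcing yet in column 1 (carry-in 0); G=6 is free and consistent — try it ⇒ G=6.
Step 2. [col 1: Z + X ≡ G (mod 10)] X=7 is one option consistent with column 1 (Z + X ≡ G (mod 10), carry-in 0) — take it, so X=7.
Step 3. [col 1: Z + X ≡ G (mod 10)] from column 1 (X=7, G=6, carry-in 0, digits 6,7 already taken and all letters distinct): Z must equal 9. So Z=9.
Step 4. [col 2: X + U ≡ H (mod 10)] no forcing yet in column 2 (carry-in 1); H=2 is free and consistent — try it ⇒ H=2.
Step 5. [col 2: X + U ≡ H (mod 10)] column 2 reads X+U+carry(1)=H with X=7, H=2; with digits 2,6,7,9 already taken and all letters distinct, the only value for U is 4 ⇒ U=4.
Step 6. [col 3: Z + R ≡ R (mod 10)] R=8 is one option consistent with column 3 (Z + R ≡ R (mod 10), carry-in 1) — take it. So R=8.
Step 7. [col 4: M + A ≡ Z (mod 10)] column 4 (M + A ≡ Z (mod 10), carry-in 1) doesn't pin A yet; pick A=3 and continue ⇒ A=3.
Step 8. [col 4: M + A ≡ Z (mod 10)] column 4: given A=3, Z=9, carry-in 1, and digits 2,3,4,6,7,8,9 already taken and all letters distinct, M+A≡Z (mod 10) forces M=5. So M=5.
Step 9. [col 5: S + H ≡ A (mod 10)] column 5: given H=2, A=3, carry-in 0, and digits 2,3,4,5,6,7,8,9 already taken and all letters distinct, S+H≡A (mod 10) forces S=1 ⇒ S=1.

Answer: A=3, G=6, H=2, M=5, R=8, S=1, U=4, X=7, Z=9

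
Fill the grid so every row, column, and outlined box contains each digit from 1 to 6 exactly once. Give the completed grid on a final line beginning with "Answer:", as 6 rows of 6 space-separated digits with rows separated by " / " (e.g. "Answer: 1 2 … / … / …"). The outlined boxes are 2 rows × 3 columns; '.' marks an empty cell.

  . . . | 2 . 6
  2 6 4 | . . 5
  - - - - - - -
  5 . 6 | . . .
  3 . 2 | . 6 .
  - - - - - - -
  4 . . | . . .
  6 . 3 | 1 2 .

Step 1. [r5c5∈{3,5}] 5 has one home in col 5: r5c5. So r5c5=5.
Step 2. [r2c4∈{3}] r2c4 has the single candidate 3, so r2c4=3.
Step 3. [r3c4∈{4}] nothing but 4 survives at r3c4, so r3c4=4.
Step 4. [r3c2∈{1}] only 1 remains possible at r3c2, so r3c2=1.
Step 5. [r1c1∈{1}] only 1 remains possible at r1c1. So r1c1=1.
Step 6. [r5c6∈{3}] r5c6 has the single candidate 3, so r5c6=3.
Step 7. [r6c2∈{5}] r6c2's peers cover all but 5, so r6c2=5.
Step 8. [r5c4∈{6}] r5c4 is down to just 6 ⇒ r5c4=6.
Step 9. [r4c4∈{5}] nothing but 5 survives at r4c4 ⇒ r4c4=5.
Step 10. [r5c2∈{2}] r5c2's peers cover all but 2. So r5c2=2.
Step 11. [r3c5∈{3}] r3c5 is down to just 3, so r3c5=3.
Step 12. [r1c5∈{4}] only 4 remains possible at r1c5 ⇒ r1c5=4.
Step 13. [r1c3∈{5}] r1c3 is down to just 5, so r1c3=5.
Step 14. [r6c6∈{4}] r6c6 is down to just 4. So r6c6=4.
Step 15. [r2c5∈{1}] r2c5 has the single candidate 1. So r2c5=1.
Step 16. [r4c6∈{1}] r4c6 has the single candidate 1, so r4c6=1.
Step 17. [r5c3∈{1}] r5c3 has the single candidate 1 ⇒ r5c3=1.
Step 18. [r3c6∈{2}] r3c6 has the single candidate 2. So r3c6=2.
Step 19. [r4c2∈{4}] r4c2 has the single candidate 4 ⇒ r4c2=4.
Step 20. [r1c2∈{3}] nothing but 3 survives at r1c2, so r1c2=3.

Answer: 1 3 5 2 4 6 / 2 6 4 3 1 5 / 5 1 6 4 3 2 / 3 4 2 5 6 1 / 4 2 1 6 5 3 / 6 5 3 1 2 4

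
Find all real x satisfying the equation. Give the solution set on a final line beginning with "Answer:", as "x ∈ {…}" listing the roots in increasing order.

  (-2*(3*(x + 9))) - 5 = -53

Step 1. [(-2*(3*(x + 9))) - 5 = -53] peel the -5: add 5 from each side, so sub: -2*(3*(x + 9)) = -48.
Step 2. [-2*(3*(x + 9)) = -48] leading coefficient -2: divide by -2, so div: 3*(x + 9) = 24.
Step 3. [3*(x + 9) = 24] leading coefficient 3: divide by 3 ⇒ div: x + 9 = 8.
Step 4. [x + 9 = 8] the outer +9 inverts by subtracting 9 ⇒ sub: x = -1.

Answer: x ∈ {-1}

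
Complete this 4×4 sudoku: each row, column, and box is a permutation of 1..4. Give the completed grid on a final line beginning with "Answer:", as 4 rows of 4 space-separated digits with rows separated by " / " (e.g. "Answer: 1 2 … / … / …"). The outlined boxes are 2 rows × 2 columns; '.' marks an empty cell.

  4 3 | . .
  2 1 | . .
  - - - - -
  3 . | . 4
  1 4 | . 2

Step 1. [r4c3∈{3}] r4c3 has the single candidate 3 ⇒ r4c3=3.
Step 2. [r3c3∈{1}] r3c3 is down to just 1. So r3c3=1.
Step 3. [r2c4∈{3}] r2c4 is down to just 3 ⇒ r2c4=3.
Step 4. [r1c4∈{1}] r1c4 is down to just 1. So r1c4=1.
Step 5. [r3c2∈{2}] only 2 remains possible at r3c2. So r3c2=2.
Step 6. [r2c3∈{4}] r2c3 is down to just 4, so r2c3=4.
Step 7. [r1c3∈{2}] r1c3 is down to just 2 ⇒ r1c3=2.

Answer: 4 3 2 1 / 2 1 4 3 / 3 2 1 4 / 1 4 3 2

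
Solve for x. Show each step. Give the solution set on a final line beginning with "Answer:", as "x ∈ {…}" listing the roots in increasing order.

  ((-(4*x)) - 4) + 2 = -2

Step 1. [((-(4*x)) - 4) + 2 = -2] the outer +2 inverts by subtracting 2. So sub: (-(4*x)) - 4 = -4.
Step 2. [(-(4*x)) - 4 = -4] peel the -4: add 4 from each side, so sub: -(4*x) = 0.
Step 3. [-(4*x) = 0] flip signs both sides. So neg: 4*x = 0.
Step 4. [4*x = 0] 4 out front; divide by 4 ⇒ div: x = 0.

Answer: x ∈ {0}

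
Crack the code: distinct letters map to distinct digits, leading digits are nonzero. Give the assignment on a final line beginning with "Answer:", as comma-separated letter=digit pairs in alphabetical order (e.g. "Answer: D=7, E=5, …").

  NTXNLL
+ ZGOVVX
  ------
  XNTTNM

Step 1. [col 1: L + X ≡ M (mod 10)] several values work for M in column 1 (L + X ≡ M (mod 10), carry-in 0); try M=9 ⇒ M=9.
Step 2. [col 1: L + X ≡ M (mod 10)] no forcing yet in column 1 (carry-in 0); L=5 is free and consistent — try it. So L=5.
Step 3. [col 1: L + X ≡ M (mod 10)] in column 1 we have L+X≡M with carry-in 0; given L=5, M=9 and digits 5,9 already taken and all letters distinct, that pins X to 4 ⇒ X=4.
Step 4. [col 2: L + V ≡ N (mod 10)] column 2 (L + V ≡ N (mod 10), carry-in 0) doesn't pin N yet; pick N=3 and continue ⇒ N=3.
Step 5. [col 2: L + V ≡ N (mod 10)] in column 2 we have L+V≡N with carry-in 0; given L=5, N=3 and digits 3,4,5,9 already taken and all letters distinct, that pins V to 8 ⇒ V=8.
Step 6. [col 3: N + V ≡ T (mod 10)] from column 3 (N=3, V=8, carry-in 1, digits 3,4,5,8,9 already taken and all letters distinct): T must equal 2. So T=2.
Step 7. [col 4: X + O ≡ T (mod 10)] column 4 reads X+O+carry(1)=T with X=4, T=2; with digits 2,3,4,5,8,9 already taken and all letters distinct, the only value for O is 7, so O=7.
Step 8. [col 5: T + G ≡ N (mod 10)] column 5 reads T+G+carry(1)=N with T=2, N=3; with digits 2,3,4,5,7,8,9 already taken and all letters distinct, the only value for G is 0, so G=0.
Step 9. [col 6: N + Z ≡ X (mod 10)] column 6: given N=3, X=4, carry-in 0, and digits 0,2,3,4,5,7,8,9 already taken and all letters distinct, N+Z≡X (mod 10) forces Z=1, so Z=1.

Answer: G=0, L=5, M=9, N=3, O=7, T=2, V=8, X=4, Z=1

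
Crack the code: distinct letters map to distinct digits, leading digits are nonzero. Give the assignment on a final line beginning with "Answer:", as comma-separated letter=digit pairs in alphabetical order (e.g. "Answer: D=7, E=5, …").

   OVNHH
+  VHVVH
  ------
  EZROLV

Step 1. [E] the sum has 6 digits but both addends have 5; that extra leading digit E is the final carry, namely 1, so E=1.
Step 2. [col 1: H + H ≡ V (mod 10)] H=4 is one option consistent with column 1 (H + H ≡ V (mod 10), carry-in 0) — take it. So H=4.
Step 3. [col 1: H + H ≡ V (mod 10)] column 1: given H=4, carry-in 0, and digits 1,4 already taken and all letters distinct, H+H≡V (mod 10) forces V=8, so V=8.
Step 4. [col 2: H + V ≡ L (mod 10)] from column 2 (H=4, V=8, carry-in 0, digits 1,4,8 already taken and all letters distinct): L must equal 2. So L=2.
Step 5. [col 3: N + V ≡ O (mod 10)] no forcing yet in column 3 (carry-in 1); N=7 is free and consistent — try it. So N=7.
Step 6. [col 3: N + V ≡ O (mod 10)] column 3: given N=7, V=8, carry-in 1, and digits 1,2,4,7,8 already taken and all letters distinct, N+V≡O (mod 10) forces O=6 ⇒ O=6.
Step 7. [col 4: V + H ≡ R (mod 10)] column 4 reads V+H+carry(1)=R with V=8, H=4; with digits 1,2,4,6,7,8 already taken and all letters distinct, the only value for R is 3. So R=3.
Step 8. [col 5: O + V ≡ Z (mod 10)] from column 5 (O=6, V=8, carry-in 1, digits 1,2,3,4,6,7,8 already taken and all letters distinct): Z must equal 5, so Z=5.

Answer: E=1, H=4, L=2, N=7, O=6, R=3, V=8, Z=5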